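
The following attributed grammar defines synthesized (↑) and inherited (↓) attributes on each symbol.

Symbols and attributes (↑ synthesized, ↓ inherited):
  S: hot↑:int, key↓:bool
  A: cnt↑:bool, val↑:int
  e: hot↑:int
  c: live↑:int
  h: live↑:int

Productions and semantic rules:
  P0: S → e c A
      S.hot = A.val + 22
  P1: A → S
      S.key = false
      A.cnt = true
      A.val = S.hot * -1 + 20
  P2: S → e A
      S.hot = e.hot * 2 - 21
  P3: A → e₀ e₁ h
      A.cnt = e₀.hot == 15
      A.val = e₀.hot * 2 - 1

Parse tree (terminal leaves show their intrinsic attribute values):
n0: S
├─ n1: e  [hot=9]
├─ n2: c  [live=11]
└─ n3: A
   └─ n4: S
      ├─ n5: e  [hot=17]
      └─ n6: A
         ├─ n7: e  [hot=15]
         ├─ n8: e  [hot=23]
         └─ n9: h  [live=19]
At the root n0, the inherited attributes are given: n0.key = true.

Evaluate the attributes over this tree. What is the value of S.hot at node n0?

1. n0.key = true  [given at root]
2. n1.hot = 9  [terminal]
3. n2.live = 11  [terminal]
4. n4.key = false  [false]
5. n5.hot = 17  [terminal]
6. n7.hot = 15  [terminal]
7. n8.hot = 23  [terminal]
8. n9.live = 19  [terminal]
9. n6.cnt = true  [e₀.hot == 15]
10. n6.val = 29  [e₀.hot * 2 - 1]
11. n4.hot = 13  [e.hot * 2 - 21]
12. n3.cnt = true  [true]
13. n3.val = 7  [S.hot * -1 + 20]
14. n0.hot = 29  [A.val + 22]

29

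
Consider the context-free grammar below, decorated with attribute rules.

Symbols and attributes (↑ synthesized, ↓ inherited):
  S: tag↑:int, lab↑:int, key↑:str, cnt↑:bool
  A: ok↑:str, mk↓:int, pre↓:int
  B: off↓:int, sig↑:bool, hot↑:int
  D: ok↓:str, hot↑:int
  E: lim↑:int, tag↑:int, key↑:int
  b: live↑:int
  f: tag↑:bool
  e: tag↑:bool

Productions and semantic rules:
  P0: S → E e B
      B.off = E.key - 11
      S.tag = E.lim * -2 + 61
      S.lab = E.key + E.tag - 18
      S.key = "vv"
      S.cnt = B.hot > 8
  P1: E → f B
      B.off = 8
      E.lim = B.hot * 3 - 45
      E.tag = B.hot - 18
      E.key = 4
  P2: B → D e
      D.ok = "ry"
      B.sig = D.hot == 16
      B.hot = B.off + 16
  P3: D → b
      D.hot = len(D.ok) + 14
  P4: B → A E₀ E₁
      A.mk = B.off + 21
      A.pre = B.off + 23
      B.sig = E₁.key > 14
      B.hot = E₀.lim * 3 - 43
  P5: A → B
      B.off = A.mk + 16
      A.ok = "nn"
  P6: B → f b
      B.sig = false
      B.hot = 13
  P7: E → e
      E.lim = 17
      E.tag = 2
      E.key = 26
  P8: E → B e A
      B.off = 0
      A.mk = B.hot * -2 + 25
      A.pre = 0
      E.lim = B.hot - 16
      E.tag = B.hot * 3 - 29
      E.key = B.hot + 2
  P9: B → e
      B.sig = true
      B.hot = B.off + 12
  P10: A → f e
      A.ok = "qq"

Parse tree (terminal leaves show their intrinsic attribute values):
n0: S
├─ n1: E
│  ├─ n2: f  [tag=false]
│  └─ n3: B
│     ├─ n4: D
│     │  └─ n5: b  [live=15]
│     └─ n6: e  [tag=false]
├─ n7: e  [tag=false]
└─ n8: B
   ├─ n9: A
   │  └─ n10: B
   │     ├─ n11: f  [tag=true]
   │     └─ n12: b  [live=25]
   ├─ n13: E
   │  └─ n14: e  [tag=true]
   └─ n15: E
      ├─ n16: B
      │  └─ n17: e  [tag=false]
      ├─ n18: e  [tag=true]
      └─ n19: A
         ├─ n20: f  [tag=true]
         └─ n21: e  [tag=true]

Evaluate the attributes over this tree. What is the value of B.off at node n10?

1. n2.tag = false  [terminal]
2. n3.off = 8  [8]
3. n4.ok = "ry"  ["ry"]
4. n5.live = 15  [terminal]
5. n4.hot = 16  [len(D.ok) + 14]
6. n6.tag = false  [terminal]
7. n3.sig = true  [D.hot == 16]
8. n3.hot = 24  [B.off + 16]
9. n1.lim = 27  [B.hot * 3 - 45]
10. n1.tag = 6  [B.hot - 18]
11. n1.key = 4  [4]
12. n7.tag = false  [terminal]
13. n8.off = -7  [E.key - 11]
14. n9.mk = 14  [B.off + 21]
15. n9.pre = 16  [B.off + 23]
16. n10.off = 30  [A.mk + 16]
17. n11.tag = true  [terminal]
18. n12.live = 25  [terminal]
19. n10.sig = false  [false]
20. n10.hot = 13  [13]
21. n9.ok = "nn"  ["nn"]
22. n14.tag = true  [terminal]
23. n13.lim = 17  [17]
24. n13.tag = 2  [2]
25. n13.key = 26  [26]
26. n16.off = 0  [0]
27. n17.tag = false  [terminal]
28. n16.sig = true  [true]
29. n16.hot = 12  [B.off + 12]
30. n18.tag = true  [terminal]
31. n19.mk = 1  [B.hot * -2 + 25]
32. n19.pre = 0  [0]
33. n20.tag = true  [terminal]
34. n21.tag = true  [terminal]
35. n19.ok = "qq"  ["qq"]
36. n15.lim = -4  [B.hot - 16]
37. n15.tag = 7  [B.hot * 3 - 29]
38. n15.key = 14  [B.hot + 2]
39. n8.sig = false  [E₁.key > 14]
40. n8.hot = 8  [E₀.lim * 3 - 43]
41. n0.tag = 7  [E.lim * -2 + 61]
42. n0.lab = -8  [E.key + E.tag - 18]
43. n0.key = "vv"  ["vv"]
44. n0.cnt = false  [B.hot > 8]

30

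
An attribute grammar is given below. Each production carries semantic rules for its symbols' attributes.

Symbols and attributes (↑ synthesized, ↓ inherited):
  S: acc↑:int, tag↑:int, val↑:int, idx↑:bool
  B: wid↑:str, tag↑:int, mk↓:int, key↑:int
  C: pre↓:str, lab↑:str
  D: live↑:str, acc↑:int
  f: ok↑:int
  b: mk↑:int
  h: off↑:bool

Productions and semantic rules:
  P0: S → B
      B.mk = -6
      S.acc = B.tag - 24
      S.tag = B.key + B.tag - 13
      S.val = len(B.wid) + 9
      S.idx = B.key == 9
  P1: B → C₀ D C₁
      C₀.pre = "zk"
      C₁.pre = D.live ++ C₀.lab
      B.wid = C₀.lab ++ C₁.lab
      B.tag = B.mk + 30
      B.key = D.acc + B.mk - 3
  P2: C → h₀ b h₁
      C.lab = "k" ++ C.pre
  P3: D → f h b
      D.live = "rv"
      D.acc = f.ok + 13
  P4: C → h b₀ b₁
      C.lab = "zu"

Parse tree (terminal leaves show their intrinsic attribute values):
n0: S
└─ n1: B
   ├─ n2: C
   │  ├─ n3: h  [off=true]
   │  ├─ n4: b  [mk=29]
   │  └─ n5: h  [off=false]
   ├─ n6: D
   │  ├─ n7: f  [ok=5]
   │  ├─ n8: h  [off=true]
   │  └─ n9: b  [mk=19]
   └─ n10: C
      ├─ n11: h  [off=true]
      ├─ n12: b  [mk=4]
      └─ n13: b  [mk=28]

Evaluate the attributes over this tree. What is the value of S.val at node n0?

14

1. n1.mk = -6  [-6]
2. n2.pre = "zk"  ["zk"]
3. n3.off = true  [terminal]
4. n4.mk = 29  [terminal]
5. n5.off = false  [terminal]
6. n2.lab = "kzk"  ["k" ++ C.pre]
7. n7.ok = 5  [terminal]
8. n8.off = true  [terminal]
9. n9.mk = 19  [terminal]
10. n6.live = "rv"  ["rv"]
11. n6.acc = 18  [f.ok + 13]
12. n10.pre = "rvkzk"  [D.live ++ C₀.lab]
13. n11.off = true  [terminal]
14. n12.mk = 4  [terminal]
15. n13.mk = 28  [terminal]
16. n10.lab = "zu"  ["zu"]
17. n1.wid = "kzkzu"  [C₀.lab ++ C₁.lab]
18. n1.tag = 24  [B.mk + 30]
19. n1.key = 9  [D.acc + B.mk - 3]
20. n0.acc = 0  [B.tag - 24]
21. n0.tag = 20  [B.key + B.tag - 13]
22. n0.val = 14  [len(B.wid) + 9]
23. n0.idx = true  [B.key == 9]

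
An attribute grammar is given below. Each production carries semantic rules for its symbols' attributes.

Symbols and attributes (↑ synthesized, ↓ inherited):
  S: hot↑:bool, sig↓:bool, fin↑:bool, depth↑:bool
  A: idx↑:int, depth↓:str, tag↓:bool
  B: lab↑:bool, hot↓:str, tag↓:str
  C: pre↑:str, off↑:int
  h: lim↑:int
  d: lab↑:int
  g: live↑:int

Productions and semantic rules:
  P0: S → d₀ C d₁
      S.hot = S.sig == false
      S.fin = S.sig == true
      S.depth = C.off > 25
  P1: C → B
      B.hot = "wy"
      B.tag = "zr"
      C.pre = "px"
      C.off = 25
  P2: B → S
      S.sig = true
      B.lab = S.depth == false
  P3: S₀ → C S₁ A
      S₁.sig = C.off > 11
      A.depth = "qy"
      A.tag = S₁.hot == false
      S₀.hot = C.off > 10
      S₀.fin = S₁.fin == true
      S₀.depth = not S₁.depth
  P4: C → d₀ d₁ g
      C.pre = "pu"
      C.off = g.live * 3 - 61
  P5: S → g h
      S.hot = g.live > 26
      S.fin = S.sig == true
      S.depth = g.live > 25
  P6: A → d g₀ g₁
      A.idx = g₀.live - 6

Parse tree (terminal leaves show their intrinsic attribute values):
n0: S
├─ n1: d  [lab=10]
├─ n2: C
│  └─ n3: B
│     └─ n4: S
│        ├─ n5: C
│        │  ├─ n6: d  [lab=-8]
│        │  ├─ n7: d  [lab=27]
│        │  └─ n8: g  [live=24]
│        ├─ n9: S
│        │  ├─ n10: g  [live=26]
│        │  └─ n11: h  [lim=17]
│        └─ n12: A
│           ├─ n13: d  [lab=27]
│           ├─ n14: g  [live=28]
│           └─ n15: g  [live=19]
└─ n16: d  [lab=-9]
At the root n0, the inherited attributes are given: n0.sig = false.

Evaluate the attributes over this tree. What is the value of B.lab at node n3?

true

1. n0.sig = false  [given at root]
2. n1.lab = 10  [terminal]
3. n3.hot = "wy"  ["wy"]
4. n3.tag = "zr"  ["zr"]
5. n4.sig = true  [true]
6. n6.lab = -8  [terminal]
7. n7.lab = 27  [terminal]
8. n8.live = 24  [terminal]
9. n5.pre = "pu"  ["pu"]
10. n5.off = 11  [g.live * 3 - 61]
11. n9.sig = false  [C.off > 11]
12. n10.live = 26  [terminal]
13. n11.lim = 17  [terminal]
14. n9.hot = false  [g.live > 26]
15. n9.fin = false  [S.sig == true]
16. n9.depth = true  [g.live > 25]
17. n12.depth = "qy"  ["qy"]
18. n12.tag = true  [S₁.hot == false]
19. n13.lab = 27  [terminal]
20. n14.live = 28  [terminal]
21. n15.live = 19  [terminal]
22. n12.idx = 22  [g₀.live - 6]
23. n4.hot = true  [C.off > 10]
24. n4.fin = false  [S₁.fin == true]
25. n4.depth = false  [not S₁.depth]
26. n3.lab = true  [S.depth == false]
27. n2.pre = "px"  ["px"]
28. n2.off = 25  [25]
29. n16.lab = -9  [terminal]
30. n0.hot = true  [S.sig == false]
31. n0.fin = false  [S.sig == true]
32. n0.depth = false  [C.off > 25]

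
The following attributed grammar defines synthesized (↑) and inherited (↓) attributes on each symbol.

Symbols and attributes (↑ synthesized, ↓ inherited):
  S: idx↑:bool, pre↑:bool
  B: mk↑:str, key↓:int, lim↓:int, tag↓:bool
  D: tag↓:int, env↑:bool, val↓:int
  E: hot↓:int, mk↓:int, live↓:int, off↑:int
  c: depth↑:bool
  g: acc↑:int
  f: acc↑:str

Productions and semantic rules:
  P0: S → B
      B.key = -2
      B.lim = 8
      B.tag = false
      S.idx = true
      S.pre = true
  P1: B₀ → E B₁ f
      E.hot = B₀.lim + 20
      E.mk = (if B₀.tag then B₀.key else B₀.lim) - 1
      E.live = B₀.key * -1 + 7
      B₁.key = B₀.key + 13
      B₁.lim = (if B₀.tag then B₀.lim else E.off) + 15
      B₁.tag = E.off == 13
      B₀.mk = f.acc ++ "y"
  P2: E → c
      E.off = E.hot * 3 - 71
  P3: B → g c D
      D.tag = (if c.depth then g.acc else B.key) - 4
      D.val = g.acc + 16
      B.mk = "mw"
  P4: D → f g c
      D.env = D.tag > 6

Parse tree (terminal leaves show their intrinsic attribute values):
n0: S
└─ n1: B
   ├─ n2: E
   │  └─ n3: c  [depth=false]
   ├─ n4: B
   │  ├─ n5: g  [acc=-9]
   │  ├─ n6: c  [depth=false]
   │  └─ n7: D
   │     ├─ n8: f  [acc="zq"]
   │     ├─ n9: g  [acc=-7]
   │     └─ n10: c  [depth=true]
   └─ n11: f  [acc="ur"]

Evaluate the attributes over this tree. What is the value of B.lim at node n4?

1. n1.key = -2  [-2]
2. n1.lim = 8  [8]
3. n1.tag = false  [false]
4. n2.hot = 28  [B₀.lim + 20]
5. n2.mk = 7  [(if B₀.tag then B₀.key else B₀.lim) - 1]
6. n2.live = 9  [B₀.key * -1 + 7]
7. n3.depth = false  [terminal]
8. n2.off = 13  [E.hot * 3 - 71]
9. n4.key = 11  [B₀.key + 13]
10. n4.lim = 28  [(if B₀.tag then B₀.lim else E.off) + 15]
11. n4.tag = true  [E.off == 13]
12. n5.acc = -9  [terminal]
13. n6.depth = false  [terminal]
14. n7.tag = 7  [(if c.depth then g.acc else B.key) - 4]
15. n7.val = 7  [g.acc + 16]
16. n8.acc = "zq"  [terminal]
17. n9.acc = -7  [terminal]
18. n10.depth = true  [terminal]
19. n7.env = true  [D.tag > 6]
20. n4.mk = "mw"  ["mw"]
21. n11.acc = "ur"  [terminal]
22. n1.mk = "ury"  [f.acc ++ "y"]
23. n0.idx = true  [true]
24. n0.pre = true  [true]

28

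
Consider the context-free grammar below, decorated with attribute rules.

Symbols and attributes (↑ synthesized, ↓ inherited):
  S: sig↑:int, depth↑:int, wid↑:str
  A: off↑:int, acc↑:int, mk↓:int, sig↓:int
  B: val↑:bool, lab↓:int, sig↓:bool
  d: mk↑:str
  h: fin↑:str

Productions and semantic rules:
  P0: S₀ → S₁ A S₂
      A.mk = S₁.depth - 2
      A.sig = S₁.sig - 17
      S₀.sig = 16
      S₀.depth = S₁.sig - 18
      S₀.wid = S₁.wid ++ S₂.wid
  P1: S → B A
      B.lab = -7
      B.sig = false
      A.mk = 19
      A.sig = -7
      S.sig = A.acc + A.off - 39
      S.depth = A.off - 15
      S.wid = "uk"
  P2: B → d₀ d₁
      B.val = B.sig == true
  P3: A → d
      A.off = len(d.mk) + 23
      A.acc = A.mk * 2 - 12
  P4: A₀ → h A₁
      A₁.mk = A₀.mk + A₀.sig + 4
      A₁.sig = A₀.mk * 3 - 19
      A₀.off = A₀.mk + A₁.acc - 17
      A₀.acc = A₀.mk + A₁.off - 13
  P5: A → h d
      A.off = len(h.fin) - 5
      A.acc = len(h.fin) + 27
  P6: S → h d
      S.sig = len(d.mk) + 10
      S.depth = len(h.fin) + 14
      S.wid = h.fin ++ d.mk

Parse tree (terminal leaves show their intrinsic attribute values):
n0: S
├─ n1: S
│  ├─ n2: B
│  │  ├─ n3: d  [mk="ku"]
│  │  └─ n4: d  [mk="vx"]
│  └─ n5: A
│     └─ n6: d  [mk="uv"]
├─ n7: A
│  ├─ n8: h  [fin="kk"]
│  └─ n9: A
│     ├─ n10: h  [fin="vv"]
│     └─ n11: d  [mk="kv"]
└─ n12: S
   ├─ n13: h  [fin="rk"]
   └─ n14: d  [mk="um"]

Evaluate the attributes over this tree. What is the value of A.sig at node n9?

5

1. n2.lab = -7  [-7]
2. n2.sig = false  [false]
3. n3.mk = "ku"  [terminal]
4. n4.mk = "vx"  [terminal]
5. n2.val = false  [B.sig == true]
6. n5.mk = 19  [19]
7. n5.sig = -7  [-7]
8. n6.mk = "uv"  [terminal]
9. n5.off = 25  [len(d.mk) + 23]
10. n5.acc = 26  [A.mk * 2 - 12]
11. n1.sig = 12  [A.acc + A.off - 39]
12. n1.depth = 10  [A.off - 15]
13. n1.wid = "uk"  ["uk"]
14. n7.mk = 8  [S₁.depth - 2]
15. n7.sig = -5  [S₁.sig - 17]
16. n8.fin = "kk"  [terminal]
17. n9.mk = 7  [A₀.mk + A₀.sig + 4]
18. n9.sig = 5  [A₀.mk * 3 - 19]
19. n10.fin = "vv"  [terminal]
20. n11.mk = "kv"  [terminal]
21. n9.off = -3  [len(h.fin) - 5]
22. n9.acc = 29  [len(h.fin) + 27]
23. n7.off = 20  [A₀.mk + A₁.acc - 17]
24. n7.acc = -8  [A₀.mk + A₁.off - 13]
25. n13.fin = "rk"  [terminal]
26. n14.mk = "um"  [terminal]
27. n12.sig = 12  [len(d.mk) + 10]
28. n12.depth = 16  [len(h.fin) + 14]
29. n12.wid = "rkum"  [h.fin ++ d.mk]
30. n0.sig = 16  [16]
31. n0.depth = -6  [S₁.sig - 18]
32. n0.wid = "ukrkum"  [S₁.wid ++ S₂.wid]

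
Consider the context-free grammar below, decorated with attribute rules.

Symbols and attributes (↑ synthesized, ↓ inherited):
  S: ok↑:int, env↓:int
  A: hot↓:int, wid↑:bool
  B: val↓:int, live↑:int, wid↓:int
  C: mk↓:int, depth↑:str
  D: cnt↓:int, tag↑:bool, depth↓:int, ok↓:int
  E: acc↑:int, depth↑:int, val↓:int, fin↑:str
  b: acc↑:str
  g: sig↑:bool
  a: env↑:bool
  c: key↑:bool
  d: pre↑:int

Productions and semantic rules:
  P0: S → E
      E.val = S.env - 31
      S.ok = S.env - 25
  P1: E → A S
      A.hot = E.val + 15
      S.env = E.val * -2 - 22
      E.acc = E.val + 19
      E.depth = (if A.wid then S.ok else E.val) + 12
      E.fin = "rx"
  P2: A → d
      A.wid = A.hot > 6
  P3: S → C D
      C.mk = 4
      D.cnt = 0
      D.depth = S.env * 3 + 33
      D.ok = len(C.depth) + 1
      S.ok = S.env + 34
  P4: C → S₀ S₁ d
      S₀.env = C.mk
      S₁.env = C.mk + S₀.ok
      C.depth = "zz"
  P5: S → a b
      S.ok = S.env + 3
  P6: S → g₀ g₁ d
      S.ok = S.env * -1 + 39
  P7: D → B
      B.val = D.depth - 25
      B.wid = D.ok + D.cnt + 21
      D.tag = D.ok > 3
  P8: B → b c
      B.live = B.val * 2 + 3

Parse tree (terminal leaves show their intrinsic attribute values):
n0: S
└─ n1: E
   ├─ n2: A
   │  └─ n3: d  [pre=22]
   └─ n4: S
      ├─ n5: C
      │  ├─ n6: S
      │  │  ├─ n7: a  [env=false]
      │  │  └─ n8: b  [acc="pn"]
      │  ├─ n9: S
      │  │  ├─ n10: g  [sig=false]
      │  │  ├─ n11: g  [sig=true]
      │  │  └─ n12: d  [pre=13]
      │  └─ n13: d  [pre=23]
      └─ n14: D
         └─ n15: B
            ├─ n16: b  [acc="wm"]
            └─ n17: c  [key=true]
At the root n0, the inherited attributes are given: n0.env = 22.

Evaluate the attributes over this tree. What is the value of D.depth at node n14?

1. n0.env = 22  [given at root]
2. n1.val = -9  [S.env - 31]
3. n2.hot = 6  [E.val + 15]
4. n3.pre = 22  [terminal]
5. n2.wid = false  [A.hot > 6]
6. n4.env = -4  [E.val * -2 - 22]
7. n5.mk = 4  [4]
8. n6.env = 4  [C.mk]
9. n7.env = false  [terminal]
10. n8.acc = "pn"  [terminal]
11. n6.ok = 7  [S.env + 3]
12. n9.env = 11  [C.mk + S₀.ok]
13. n10.sig = false  [terminal]
14. n11.sig = true  [terminal]
15. n12.pre = 13  [terminal]
16. n9.ok = 28  [S.env * -1 + 39]
17. n13.pre = 23  [terminal]
18. n5.depth = "zz"  ["zz"]
19. n14.cnt = 0  [0]
20. n14.depth = 21  [S.env * 3 + 33]
21. n14.ok = 3  [len(C.depth) + 1]
22. n15.val = -4  [D.depth - 25]
23. n15.wid = 24  [D.ok + D.cnt + 21]
24. n16.acc = "wm"  [terminal]
25. n17.key = true  [terminal]
26. n15.live = -5  [B.val * 2 + 3]
27. n14.tag = false  [D.ok > 3]
28. n4.ok = 30  [S.env + 34]
29. n1.acc = 10  [E.val + 19]
30. n1.depth = 3  [(if A.wid then S.ok else E.val) + 12]
31. n1.fin = "rx"  ["rx"]
32. n0.ok = -3  [S.env - 25]

21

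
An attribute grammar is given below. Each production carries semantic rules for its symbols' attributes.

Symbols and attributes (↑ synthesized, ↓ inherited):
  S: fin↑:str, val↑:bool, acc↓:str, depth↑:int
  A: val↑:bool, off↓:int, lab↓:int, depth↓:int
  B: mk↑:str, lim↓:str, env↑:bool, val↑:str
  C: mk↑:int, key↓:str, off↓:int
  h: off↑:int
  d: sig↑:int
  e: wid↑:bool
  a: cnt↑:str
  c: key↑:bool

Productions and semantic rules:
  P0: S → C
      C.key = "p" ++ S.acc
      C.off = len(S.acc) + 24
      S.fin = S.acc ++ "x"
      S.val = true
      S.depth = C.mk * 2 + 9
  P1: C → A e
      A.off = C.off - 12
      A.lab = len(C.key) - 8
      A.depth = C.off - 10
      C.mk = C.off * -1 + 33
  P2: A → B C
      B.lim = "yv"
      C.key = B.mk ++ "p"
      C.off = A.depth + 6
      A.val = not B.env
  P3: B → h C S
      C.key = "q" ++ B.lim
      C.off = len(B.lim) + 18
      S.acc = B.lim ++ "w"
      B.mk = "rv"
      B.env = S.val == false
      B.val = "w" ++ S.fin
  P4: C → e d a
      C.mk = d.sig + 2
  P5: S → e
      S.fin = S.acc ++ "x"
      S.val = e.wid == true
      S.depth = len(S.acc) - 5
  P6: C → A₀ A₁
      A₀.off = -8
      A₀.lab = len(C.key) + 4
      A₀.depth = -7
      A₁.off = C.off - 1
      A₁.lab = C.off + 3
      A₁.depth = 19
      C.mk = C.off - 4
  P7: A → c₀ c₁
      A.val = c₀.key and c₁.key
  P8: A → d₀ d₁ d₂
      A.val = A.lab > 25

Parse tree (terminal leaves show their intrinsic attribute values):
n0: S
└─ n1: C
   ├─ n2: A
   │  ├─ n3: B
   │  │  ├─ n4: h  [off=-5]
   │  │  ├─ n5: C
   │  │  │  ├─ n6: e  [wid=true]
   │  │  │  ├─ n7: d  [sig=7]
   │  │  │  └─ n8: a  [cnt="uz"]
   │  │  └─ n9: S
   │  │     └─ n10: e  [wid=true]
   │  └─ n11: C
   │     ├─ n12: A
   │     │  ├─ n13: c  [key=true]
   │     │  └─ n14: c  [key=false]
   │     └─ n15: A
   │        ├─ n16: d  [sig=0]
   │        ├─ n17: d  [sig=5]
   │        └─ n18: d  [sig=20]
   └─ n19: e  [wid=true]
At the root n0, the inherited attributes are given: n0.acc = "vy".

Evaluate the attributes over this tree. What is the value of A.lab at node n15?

25

1. n0.acc = "vy"  [given at root]
2. n1.key = "pvy"  ["p" ++ S.acc]
3. n1.off = 26  [len(S.acc) + 24]
4. n2.off = 14  [C.off - 12]
5. n2.lab = -5  [len(C.key) - 8]
6. n2.depth = 16  [C.off - 10]
7. n3.lim = "yv"  ["yv"]
8. n4.off = -5  [terminal]
9. n5.key = "qyv"  ["q" ++ B.lim]
10. n5.off = 20  [len(B.lim) + 18]
11. n6.wid = true  [terminal]
12. n7.sig = 7  [terminal]
13. n8.cnt = "uz"  [terminal]
14. n5.mk = 9  [d.sig + 2]
15. n9.acc = "yvw"  [B.lim ++ "w"]
16. n10.wid = true  [terminal]
17. n9.fin = "yvwx"  [S.acc ++ "x"]
18. n9.val = true  [e.wid == true]
19. n9.depth = -2  [len(S.acc) - 5]
20. n3.mk = "rv"  ["rv"]
21. n3.env = false  [S.val == false]
22. n3.val = "wyvwx"  ["w" ++ S.fin]
23. n11.key = "rvp"  [B.mk ++ "p"]
24. n11.off = 22  [A.depth + 6]
25. n12.off = -8  [-8]
26. n12.lab = 7  [len(C.key) + 4]
27. n12.depth = -7  [-7]
28. n13.key = true  [terminal]
29. n14.key = false  [terminal]
30. n12.val = false  [c₀.key and c₁.key]
31. n15.off = 21  [C.off - 1]
32. n15.lab = 25  [C.off + 3]
33. n15.depth = 19  [19]
34. n16.sig = 0  [terminal]
35. n17.sig = 5  [terminal]
36. n18.sig = 20  [terminal]
37. n15.val = false  [A.lab > 25]
38. n11.mk = 18  [C.off - 4]
39. n2.val = true  [not B.env]
40. n19.wid = true  [terminal]
41. n1.mk = 7  [C.off * -1 + 33]
42. n0.fin = "vyx"  [S.acc ++ "x"]
43. n0.val = true  [true]
44. n0.depth = 23  [C.mk * 2 + 9]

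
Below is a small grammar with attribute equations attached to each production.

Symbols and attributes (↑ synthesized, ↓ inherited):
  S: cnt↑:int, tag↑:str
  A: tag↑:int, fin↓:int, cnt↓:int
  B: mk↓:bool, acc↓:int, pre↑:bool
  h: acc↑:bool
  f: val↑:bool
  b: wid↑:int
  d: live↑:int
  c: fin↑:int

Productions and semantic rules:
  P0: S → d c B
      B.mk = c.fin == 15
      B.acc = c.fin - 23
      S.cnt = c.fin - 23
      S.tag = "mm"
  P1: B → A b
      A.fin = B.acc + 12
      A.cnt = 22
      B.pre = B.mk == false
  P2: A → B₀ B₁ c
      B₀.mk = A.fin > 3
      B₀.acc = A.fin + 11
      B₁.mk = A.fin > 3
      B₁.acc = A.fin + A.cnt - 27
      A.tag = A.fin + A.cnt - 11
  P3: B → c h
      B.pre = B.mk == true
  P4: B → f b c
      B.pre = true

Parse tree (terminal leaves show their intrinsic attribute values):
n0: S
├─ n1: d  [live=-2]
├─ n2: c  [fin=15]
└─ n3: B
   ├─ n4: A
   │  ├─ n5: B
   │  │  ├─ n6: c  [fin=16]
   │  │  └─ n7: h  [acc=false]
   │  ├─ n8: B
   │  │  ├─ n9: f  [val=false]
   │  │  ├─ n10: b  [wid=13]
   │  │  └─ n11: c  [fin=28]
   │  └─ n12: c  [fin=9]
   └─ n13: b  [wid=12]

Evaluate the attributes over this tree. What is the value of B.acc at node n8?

-1

1. n1.live = -2  [terminal]
2. n2.fin = 15  [terminal]
3. n3.mk = true  [c.fin == 15]
4. n3.acc = -8  [c.fin - 23]
5. n4.fin = 4  [B.acc + 12]
6. n4.cnt = 22  [22]
7. n5.mk = true  [A.fin > 3]
8. n5.acc = 15  [A.fin + 11]
9. n6.fin = 16  [terminal]
10. n7.acc = false  [terminal]
11. n5.pre = true  [B.mk == true]
12. n8.mk = true  [A.fin > 3]
13. n8.acc = -1  [A.fin + A.cnt - 27]
14. n9.val = false  [terminal]
15. n10.wid = 13  [terminal]
16. n11.fin = 28  [terminal]
17. n8.pre = true  [true]
18. n12.fin = 9  [terminal]
19. n4.tag = 15  [A.fin + A.cnt - 11]
20. n13.wid = 12  [terminal]
21. n3.pre = false  [B.mk == false]
22. n0.cnt = -8  [c.fin - 23]
23. n0.tag = "mm"  ["mm"]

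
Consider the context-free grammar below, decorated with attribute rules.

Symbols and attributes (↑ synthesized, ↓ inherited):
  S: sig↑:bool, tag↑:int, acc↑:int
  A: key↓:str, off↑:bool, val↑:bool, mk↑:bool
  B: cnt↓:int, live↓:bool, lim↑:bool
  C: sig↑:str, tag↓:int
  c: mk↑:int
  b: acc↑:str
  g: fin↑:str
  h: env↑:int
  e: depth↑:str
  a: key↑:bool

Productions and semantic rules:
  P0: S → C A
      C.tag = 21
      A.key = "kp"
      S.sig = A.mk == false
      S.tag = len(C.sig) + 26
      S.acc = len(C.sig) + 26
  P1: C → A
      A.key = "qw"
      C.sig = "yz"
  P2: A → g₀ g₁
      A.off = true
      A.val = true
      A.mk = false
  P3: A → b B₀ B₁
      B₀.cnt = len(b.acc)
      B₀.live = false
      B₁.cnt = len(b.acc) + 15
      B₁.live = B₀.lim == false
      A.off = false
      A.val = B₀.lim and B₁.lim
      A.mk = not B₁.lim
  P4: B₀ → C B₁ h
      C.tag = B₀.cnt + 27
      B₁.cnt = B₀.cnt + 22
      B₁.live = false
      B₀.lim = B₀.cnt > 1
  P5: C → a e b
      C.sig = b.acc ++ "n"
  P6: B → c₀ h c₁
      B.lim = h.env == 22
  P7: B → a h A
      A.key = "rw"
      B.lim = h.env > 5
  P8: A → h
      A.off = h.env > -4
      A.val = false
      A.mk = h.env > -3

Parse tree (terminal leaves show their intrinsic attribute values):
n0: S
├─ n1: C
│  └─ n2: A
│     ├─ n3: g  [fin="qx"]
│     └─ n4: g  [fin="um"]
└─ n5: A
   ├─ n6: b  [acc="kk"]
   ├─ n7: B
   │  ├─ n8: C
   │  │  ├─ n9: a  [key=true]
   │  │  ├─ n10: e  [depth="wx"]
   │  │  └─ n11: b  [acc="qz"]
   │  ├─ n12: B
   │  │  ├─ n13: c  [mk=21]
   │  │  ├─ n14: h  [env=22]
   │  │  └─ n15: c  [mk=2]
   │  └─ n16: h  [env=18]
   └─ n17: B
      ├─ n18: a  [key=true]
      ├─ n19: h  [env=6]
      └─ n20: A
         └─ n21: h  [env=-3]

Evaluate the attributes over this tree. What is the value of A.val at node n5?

1. n1.tag = 21  [21]
2. n2.key = "qw"  ["qw"]
3. n3.fin = "qx"  [terminal]
4. n4.fin = "um"  [terminal]
5. n2.off = true  [true]
6. n2.val = true  [true]
7. n2.mk = false  [false]
8. n1.sig = "yz"  ["yz"]
9. n5.key = "kp"  ["kp"]
10. n6.acc = "kk"  [terminal]
11. n7.cnt = 2  [len(b.acc)]
12. n7.live = false  [false]
13. n8.tag = 29  [B₀.cnt + 27]
14. n9.key = true  [terminal]
15. n10.depth = "wx"  [terminal]
16. n11.acc = "qz"  [terminal]
17. n8.sig = "qzn"  [b.acc ++ "n"]
18. n12.cnt = 24  [B₀.cnt + 22]
19. n12.live = false  [false]
20. n13.mk = 21  [terminal]
21. n14.env = 22  [terminal]
22. n15.mk = 2  [terminal]
23. n12.lim = true  [h.env == 22]
24. n16.env = 18  [terminal]
25. n7.lim = true  [B₀.cnt > 1]
26. n17.cnt = 17  [len(b.acc) + 15]
27. n17.live = false  [B₀.lim == false]
28. n18.key = true  [terminal]
29. n19.env = 6  [terminal]
30. n20.key = "rw"  ["rw"]
31. n21.env = -3  [terminal]
32. n20.off = true  [h.env > -4]
33. n20.val = false  [false]
34. n20.mk = false  [h.env > -3]
35. n17.lim = true  [h.env > 5]
36. n5.off = false  [false]
37. n5.val = true  [B₀.lim and B₁.lim]
38. n5.mk = false  [not B₁.lim]
39. n0.sig = true  [A.mk == false]
40. n0.tag = 28  [len(C.sig) + 26]
41. n0.acc = 28  [len(C.sig) + 26]

true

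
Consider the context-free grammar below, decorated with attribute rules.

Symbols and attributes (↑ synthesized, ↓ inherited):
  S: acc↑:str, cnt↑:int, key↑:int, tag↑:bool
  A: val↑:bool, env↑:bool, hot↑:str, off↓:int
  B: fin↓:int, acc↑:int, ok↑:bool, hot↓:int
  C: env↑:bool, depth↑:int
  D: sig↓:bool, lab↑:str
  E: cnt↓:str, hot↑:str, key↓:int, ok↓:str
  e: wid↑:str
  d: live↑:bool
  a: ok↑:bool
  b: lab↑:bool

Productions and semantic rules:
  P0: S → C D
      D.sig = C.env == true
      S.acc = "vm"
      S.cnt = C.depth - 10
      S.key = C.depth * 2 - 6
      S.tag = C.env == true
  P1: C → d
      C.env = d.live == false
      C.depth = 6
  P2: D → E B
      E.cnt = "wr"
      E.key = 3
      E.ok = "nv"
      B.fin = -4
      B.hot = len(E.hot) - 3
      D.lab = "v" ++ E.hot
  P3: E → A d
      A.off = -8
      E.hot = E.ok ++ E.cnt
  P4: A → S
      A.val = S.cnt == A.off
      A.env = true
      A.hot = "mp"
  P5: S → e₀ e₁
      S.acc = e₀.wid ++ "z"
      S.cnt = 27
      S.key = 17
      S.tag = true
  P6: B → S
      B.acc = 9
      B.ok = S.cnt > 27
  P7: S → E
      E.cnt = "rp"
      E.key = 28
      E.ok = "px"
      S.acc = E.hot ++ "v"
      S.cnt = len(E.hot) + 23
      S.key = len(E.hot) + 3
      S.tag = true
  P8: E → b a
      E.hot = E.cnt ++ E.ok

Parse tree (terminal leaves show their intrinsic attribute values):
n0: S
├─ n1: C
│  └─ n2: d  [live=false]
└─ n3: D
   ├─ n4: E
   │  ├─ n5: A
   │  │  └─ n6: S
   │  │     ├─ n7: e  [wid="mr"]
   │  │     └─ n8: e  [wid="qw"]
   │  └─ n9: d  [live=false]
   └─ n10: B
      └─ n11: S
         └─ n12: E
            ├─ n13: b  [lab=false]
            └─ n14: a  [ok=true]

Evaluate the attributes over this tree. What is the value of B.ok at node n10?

false

1. n2.live = false  [terminal]
2. n1.env = true  [d.live == false]
3. n1.depth = 6  [6]
4. n3.sig = true  [C.env == true]
5. n4.cnt = "wr"  ["wr"]
6. n4.key = 3  [3]
7. n4.ok = "nv"  ["nv"]
8. n5.off = -8  [-8]
9. n7.wid = "mr"  [terminal]
10. n8.wid = "qw"  [terminal]
11. n6.acc = "mrz"  [e₀.wid ++ "z"]
12. n6.cnt = 27  [27]
13. n6.key = 17  [17]
14. n6.tag = true  [true]
15. n5.val = false  [S.cnt == A.off]
16. n5.env = true  [true]
17. n5.hot = "mp"  ["mp"]
18. n9.live = false  [terminal]
19. n4.hot = "nvwr"  [E.ok ++ E.cnt]
20. n10.fin = -4  [-4]
21. n10.hot = 1  [len(E.hot) - 3]
22. n12.cnt = "rp"  ["rp"]
23. n12.key = 28  [28]
24. n12.ok = "px"  ["px"]
25. n13.lab = false  [terminal]
26. n14.ok = true  [terminal]
27. n12.hot = "rppx"  [E.cnt ++ E.ok]
28. n11.acc = "rppxv"  [E.hot ++ "v"]
29. n11.cnt = 27  [len(E.hot) + 23]
30. n11.key = 7  [len(E.hot) + 3]
31. n11.tag = true  [true]
32. n10.acc = 9  [9]
33. n10.ok = false  [S.cnt > 27]
34. n3.lab = "vnvwr"  ["v" ++ E.hot]
35. n0.acc = "vm"  ["vm"]
36. n0.cnt = -4  [C.depth - 10]
37. n0.key = 6  [C.depth * 2 - 6]
38. n0.tag = true  [C.env == true]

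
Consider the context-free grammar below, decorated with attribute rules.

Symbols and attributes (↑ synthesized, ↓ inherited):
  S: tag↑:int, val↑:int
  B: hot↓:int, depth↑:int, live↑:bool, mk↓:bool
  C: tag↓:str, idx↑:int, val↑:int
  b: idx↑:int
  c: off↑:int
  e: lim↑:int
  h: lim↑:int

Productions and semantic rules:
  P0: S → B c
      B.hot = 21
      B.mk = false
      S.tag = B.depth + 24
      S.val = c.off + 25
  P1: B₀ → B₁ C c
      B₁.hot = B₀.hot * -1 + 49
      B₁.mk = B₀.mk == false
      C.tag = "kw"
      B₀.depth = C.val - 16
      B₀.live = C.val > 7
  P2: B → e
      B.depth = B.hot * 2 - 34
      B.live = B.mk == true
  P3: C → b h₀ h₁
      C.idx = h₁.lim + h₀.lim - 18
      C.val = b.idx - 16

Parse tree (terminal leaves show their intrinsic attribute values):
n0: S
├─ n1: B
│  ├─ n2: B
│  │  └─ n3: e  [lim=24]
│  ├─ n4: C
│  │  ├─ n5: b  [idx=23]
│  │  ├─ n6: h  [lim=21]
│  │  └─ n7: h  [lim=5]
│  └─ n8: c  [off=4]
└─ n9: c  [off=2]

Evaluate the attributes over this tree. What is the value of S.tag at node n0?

1. n1.hot = 21  [21]
2. n1.mk = false  [false]
3. n2.hot = 28  [B₀.hot * -1 + 49]
4. n2.mk = true  [B₀.mk == false]
5. n3.lim = 24  [terminal]
6. n2.depth = 22  [B.hot * 2 - 34]
7. n2.live = true  [B.mk == true]
8. n4.tag = "kw"  ["kw"]
9. n5.idx = 23  [terminal]
10. n6.lim = 21  [terminal]
11. n7.lim = 5  [terminal]
12. n4.idx = 8  [h₁.lim + h₀.lim - 18]
13. n4.val = 7  [b.idx - 16]
14. n8.off = 4  [terminal]
15. n1.depth = -9  [C.val - 16]
16. n1.live = false  [C.val > 7]
17. n9.off = 2  [terminal]
18. n0.tag = 15  [B.depth + 24]
19. n0.val = 27  [c.off + 25]

15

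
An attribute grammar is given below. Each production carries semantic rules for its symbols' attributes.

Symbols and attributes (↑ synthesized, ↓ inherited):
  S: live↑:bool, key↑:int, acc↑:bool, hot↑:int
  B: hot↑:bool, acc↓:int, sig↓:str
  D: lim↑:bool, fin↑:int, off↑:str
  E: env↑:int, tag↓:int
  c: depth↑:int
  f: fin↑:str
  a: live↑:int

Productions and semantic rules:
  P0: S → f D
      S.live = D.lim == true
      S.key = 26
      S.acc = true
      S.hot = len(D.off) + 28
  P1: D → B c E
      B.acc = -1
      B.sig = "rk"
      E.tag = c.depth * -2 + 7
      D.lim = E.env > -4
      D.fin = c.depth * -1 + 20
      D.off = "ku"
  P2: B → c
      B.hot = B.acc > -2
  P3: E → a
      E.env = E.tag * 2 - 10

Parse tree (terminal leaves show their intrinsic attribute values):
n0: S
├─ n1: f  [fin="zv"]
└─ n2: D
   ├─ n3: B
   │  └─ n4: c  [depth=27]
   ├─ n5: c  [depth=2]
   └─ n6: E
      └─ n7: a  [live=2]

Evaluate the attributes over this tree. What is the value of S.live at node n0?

1. n1.fin = "zv"  [terminal]
2. n3.acc = -1  [-1]
3. n3.sig = "rk"  ["rk"]
4. n4.depth = 27  [terminal]
5. n3.hot = true  [B.acc > -2]
6. n5.depth = 2  [terminal]
7. n6.tag = 3  [c.depth * -2 + 7]
8. n7.live = 2  [terminal]
9. n6.env = -4  [E.tag * 2 - 10]
10. n2.lim = false  [E.env > -4]
11. n2.fin = 18  [c.depth * -1 + 20]
12. n2.off = "ku"  ["ku"]
13. n0.live = false  [D.lim == true]
14. n0.key = 26  [26]
15. n0.acc = true  [true]
16. n0.hot = 30  [len(D.off) + 28]

false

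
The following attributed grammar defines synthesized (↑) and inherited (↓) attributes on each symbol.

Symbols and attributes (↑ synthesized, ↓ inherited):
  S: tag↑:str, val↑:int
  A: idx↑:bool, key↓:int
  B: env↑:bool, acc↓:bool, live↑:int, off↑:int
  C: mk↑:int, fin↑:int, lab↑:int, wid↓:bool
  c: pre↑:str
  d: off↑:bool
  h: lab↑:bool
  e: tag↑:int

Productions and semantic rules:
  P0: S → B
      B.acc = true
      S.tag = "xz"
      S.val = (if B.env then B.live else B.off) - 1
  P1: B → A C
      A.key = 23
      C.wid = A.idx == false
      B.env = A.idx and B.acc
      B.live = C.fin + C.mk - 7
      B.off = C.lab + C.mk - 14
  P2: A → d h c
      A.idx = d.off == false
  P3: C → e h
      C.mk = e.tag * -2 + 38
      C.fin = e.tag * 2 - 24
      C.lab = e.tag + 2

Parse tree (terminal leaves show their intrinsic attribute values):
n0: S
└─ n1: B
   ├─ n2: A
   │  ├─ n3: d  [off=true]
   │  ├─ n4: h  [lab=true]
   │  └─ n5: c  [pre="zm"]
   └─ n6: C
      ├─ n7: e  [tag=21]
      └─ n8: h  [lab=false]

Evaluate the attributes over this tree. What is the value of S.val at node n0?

1. n1.acc = true  [true]
2. n2.key = 23  [23]
3. n3.off = true  [terminal]
4. n4.lab = true  [terminal]
5. n5.pre = "zm"  [terminal]
6. n2.idx = false  [d.off == false]
7. n6.wid = true  [A.idx == false]
8. n7.tag = 21  [terminal]
9. n8.lab = false  [terminal]
10. n6.mk = -4  [e.tag * -2 + 38]
11. n6.fin = 18  [e.tag * 2 - 24]
12. n6.lab = 23  [e.tag + 2]
13. n1.env = false  [A.idx and B.acc]
14. n1.live = 7  [C.fin + C.mk - 7]
15. n1.off = 5  [C.lab + C.mk - 14]
16. n0.tag = "xz"  ["xz"]
17. n0.val = 4  [(if B.env then B.live else B.off) - 1]

4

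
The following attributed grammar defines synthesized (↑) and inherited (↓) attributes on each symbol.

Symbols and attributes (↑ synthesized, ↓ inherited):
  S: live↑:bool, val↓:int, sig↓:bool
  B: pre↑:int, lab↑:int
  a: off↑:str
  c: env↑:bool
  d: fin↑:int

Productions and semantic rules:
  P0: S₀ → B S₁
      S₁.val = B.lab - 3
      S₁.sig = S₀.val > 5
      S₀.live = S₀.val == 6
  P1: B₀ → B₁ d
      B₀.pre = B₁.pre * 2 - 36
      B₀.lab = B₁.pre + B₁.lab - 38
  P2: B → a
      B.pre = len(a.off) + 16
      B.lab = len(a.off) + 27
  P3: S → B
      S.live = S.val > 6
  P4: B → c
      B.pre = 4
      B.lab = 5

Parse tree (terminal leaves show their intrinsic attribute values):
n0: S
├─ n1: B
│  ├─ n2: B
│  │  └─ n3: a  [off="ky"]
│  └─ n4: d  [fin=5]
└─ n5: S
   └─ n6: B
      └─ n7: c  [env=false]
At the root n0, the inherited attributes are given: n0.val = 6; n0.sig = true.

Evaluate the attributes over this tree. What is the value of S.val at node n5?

1. n0.val = 6  [given at root]
2. n0.sig = true  [given at root]
3. n3.off = "ky"  [terminal]
4. n2.pre = 18  [len(a.off) + 16]
5. n2.lab = 29  [len(a.off) + 27]
6. n4.fin = 5  [terminal]
7. n1.pre = 0  [B₁.pre * 2 - 36]
8. n1.lab = 9  [B₁.pre + B₁.lab - 38]
9. n5.val = 6  [B.lab - 3]
10. n5.sig = true  [S₀.val > 5]
11. n7.env = false  [terminal]
12. n6.pre = 4  [4]
13. n6.lab = 5  [5]
14. n5.live = false  [S.val > 6]
15. n0.live = true  [S₀.val == 6]

6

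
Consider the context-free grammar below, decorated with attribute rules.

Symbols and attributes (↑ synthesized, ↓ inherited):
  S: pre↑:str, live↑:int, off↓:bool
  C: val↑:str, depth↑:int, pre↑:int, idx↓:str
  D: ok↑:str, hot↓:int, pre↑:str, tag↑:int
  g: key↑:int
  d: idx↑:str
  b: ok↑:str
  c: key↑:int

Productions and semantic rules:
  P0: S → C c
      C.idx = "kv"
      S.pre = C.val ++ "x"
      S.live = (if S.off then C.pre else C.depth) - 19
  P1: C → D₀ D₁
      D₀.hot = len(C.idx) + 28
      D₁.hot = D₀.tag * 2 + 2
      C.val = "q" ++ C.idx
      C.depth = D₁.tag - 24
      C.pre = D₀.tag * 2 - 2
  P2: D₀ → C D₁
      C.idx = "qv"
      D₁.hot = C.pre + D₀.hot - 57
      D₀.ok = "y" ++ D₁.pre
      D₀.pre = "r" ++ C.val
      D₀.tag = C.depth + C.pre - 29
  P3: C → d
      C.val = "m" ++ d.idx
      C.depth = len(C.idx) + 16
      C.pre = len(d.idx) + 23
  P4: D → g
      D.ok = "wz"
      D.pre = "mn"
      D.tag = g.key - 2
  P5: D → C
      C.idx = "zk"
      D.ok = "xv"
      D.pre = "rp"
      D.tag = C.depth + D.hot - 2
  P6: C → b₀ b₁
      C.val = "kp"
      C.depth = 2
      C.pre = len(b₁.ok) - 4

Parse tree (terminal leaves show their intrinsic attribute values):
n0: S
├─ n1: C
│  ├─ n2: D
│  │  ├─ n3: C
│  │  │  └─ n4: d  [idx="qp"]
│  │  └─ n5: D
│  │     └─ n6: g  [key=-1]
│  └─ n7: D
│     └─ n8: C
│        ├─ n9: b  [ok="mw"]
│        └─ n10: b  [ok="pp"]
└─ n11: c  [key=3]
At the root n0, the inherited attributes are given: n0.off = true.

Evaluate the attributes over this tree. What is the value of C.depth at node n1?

1. n0.off = true  [given at root]
2. n1.idx = "kv"  ["kv"]
3. n2.hot = 30  [len(C.idx) + 28]
4. n3.idx = "qv"  ["qv"]
5. n4.idx = "qp"  [terminal]
6. n3.val = "mqp"  ["m" ++ d.idx]
7. n3.depth = 18  [len(C.idx) + 16]
8. n3.pre = 25  [len(d.idx) + 23]
9. n5.hot = -2  [C.pre + D₀.hot - 57]
10. n6.key = -1  [terminal]
11. n5.ok = "wz"  ["wz"]
12. n5.pre = "mn"  ["mn"]
13. n5.tag = -3  [g.key - 2]
14. n2.ok = "ymn"  ["y" ++ D₁.pre]
15. n2.pre = "rmqp"  ["r" ++ C.val]
16. n2.tag = 14  [C.depth + C.pre - 29]
17. n7.hot = 30  [D₀.tag * 2 + 2]
18. n8.idx = "zk"  ["zk"]
19. n9.ok = "mw"  [terminal]
20. n10.ok = "pp"  [terminal]
21. n8.val = "kp"  ["kp"]
22. n8.depth = 2  [2]
23. n8.pre = -2  [len(b₁.ok) - 4]
24. n7.ok = "xv"  ["xv"]
25. n7.pre = "rp"  ["rp"]
26. n7.tag = 30  [C.depth + D.hot - 2]
27. n1.val = "qkv"  ["q" ++ C.idx]
28. n1.depth = 6  [D₁.tag - 24]
29. n1.pre = 26  [D₀.tag * 2 - 2]
30. n11.key = 3  [terminal]
31. n0.pre = "qkvx"  [C.val ++ "x"]
32. n0.live = 7  [(if S.off then C.pre else C.depth) - 19]

6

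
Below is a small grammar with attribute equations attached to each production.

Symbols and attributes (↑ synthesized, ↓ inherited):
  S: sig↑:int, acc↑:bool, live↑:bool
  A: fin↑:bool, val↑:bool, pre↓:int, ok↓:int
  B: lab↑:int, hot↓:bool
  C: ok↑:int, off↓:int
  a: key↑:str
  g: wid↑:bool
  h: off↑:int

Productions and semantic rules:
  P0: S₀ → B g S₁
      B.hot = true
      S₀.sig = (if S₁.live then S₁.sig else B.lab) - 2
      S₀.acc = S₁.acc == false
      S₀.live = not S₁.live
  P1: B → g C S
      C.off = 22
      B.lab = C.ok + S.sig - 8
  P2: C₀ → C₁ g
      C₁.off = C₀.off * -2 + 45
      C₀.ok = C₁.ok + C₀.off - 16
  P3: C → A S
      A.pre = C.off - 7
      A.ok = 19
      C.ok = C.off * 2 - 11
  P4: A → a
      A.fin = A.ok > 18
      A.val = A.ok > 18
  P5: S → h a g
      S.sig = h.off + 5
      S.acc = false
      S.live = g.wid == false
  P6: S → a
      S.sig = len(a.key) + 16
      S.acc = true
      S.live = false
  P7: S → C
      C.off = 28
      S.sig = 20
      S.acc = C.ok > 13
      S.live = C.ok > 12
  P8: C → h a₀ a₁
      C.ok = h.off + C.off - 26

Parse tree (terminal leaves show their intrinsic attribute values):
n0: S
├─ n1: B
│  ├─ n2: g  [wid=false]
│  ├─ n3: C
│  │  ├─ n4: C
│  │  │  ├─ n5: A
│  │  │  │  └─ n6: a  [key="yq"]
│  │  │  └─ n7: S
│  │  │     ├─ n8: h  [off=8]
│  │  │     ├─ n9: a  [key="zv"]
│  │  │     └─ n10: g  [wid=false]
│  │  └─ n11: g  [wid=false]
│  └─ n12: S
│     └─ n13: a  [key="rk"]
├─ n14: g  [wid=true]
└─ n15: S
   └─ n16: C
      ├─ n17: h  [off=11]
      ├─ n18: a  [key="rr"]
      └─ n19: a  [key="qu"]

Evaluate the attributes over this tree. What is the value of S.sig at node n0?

18

1. n1.hot = true  [true]
2. n2.wid = false  [terminal]
3. n3.off = 22  [22]
4. n4.off = 1  [C₀.off * -2 + 45]
5. n5.pre = -6  [C.off - 7]
6. n5.ok = 19  [19]
7. n6.key = "yq"  [terminal]
8. n5.fin = true  [A.ok > 18]
9. n5.val = true  [A.ok > 18]
10. n8.off = 8  [terminal]
11. n9.key = "zv"  [terminal]
12. n10.wid = false  [terminal]
13. n7.sig = 13  [h.off + 5]
14. n7.acc = false  [false]
15. n7.live = true  [g.wid == false]
16. n4.ok = -9  [C.off * 2 - 11]
17. n11.wid = false  [terminal]
18. n3.ok = -3  [C₁.ok + C₀.off - 16]
19. n13.key = "rk"  [terminal]
20. n12.sig = 18  [len(a.key) + 16]
21. n12.acc = true  [true]
22. n12.live = false  [false]
23. n1.lab = 7  [C.ok + S.sig - 8]
24. n14.wid = true  [terminal]
25. n16.off = 28  [28]
26. n17.off = 11  [terminal]
27. n18.key = "rr"  [terminal]
28. n19.key = "qu"  [terminal]
29. n16.ok = 13  [h.off + C.off - 26]
30. n15.sig = 20  [20]
31. n15.acc = false  [C.ok > 13]
32. n15.live = true  [C.ok > 12]
33. n0.sig = 18  [(if S₁.live then S₁.sig else B.lab) - 2]
34. n0.acc = true  [S₁.acc == false]
35. n0.live = false  [not S₁.live]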